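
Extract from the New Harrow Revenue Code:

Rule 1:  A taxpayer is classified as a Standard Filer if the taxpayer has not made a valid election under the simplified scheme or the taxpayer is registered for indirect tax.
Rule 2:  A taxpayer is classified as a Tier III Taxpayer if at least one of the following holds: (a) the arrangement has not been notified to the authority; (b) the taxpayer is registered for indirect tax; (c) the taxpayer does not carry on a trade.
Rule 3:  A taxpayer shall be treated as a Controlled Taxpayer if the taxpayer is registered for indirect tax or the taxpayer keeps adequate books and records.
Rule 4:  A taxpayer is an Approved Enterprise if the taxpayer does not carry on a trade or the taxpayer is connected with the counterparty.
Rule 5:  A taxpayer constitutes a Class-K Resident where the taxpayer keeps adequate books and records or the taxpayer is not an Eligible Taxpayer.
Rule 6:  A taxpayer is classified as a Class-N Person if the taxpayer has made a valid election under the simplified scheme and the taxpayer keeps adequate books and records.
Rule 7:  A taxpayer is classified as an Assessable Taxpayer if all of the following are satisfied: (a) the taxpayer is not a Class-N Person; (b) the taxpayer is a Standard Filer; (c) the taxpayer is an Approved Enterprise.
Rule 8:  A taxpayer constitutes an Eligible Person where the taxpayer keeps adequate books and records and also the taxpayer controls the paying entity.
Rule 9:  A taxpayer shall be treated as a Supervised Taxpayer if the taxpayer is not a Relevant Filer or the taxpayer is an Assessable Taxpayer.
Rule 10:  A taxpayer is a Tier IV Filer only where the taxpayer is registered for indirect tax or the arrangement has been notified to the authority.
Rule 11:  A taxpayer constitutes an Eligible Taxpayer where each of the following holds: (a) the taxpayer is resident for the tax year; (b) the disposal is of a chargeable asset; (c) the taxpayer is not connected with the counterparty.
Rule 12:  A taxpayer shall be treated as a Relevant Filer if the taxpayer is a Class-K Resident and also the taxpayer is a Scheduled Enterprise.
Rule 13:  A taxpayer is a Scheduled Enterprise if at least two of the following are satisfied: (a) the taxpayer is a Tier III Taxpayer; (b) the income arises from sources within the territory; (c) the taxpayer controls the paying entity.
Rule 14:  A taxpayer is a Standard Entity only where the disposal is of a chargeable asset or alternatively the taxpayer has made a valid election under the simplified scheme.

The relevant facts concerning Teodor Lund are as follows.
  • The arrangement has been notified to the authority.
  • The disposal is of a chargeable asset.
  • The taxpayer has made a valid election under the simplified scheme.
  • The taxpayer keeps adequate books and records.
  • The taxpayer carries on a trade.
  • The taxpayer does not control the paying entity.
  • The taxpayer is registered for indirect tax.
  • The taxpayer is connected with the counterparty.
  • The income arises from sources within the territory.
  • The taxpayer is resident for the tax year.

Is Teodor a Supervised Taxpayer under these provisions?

No

Under rule 11: the taxpayer is resident for the tax year? yes; and the disposal is of a chargeable asset? yes; and the taxpayer is not connected with the counterparty? no. So the taxpayer is not an Eligible Taxpayer.
Under rule 5: the taxpayer keeps adequate books and records? yes; or not an Eligible Taxpayer (rule 11)? yes. So the taxpayer is a Class-K Resident.
Under rule 2: the arrangement has not been notified to the authority? no; or the taxpayer is registered for indirect tax? yes; or the taxpayer does not carry on a trade? no. So the taxpayer is a Tier III Taxpayer.
Under rule 13: Tier III Taxpayer (rule 2)? yes; the income arises from sources within the territory? yes; the taxpayer controls the paying entity? no — 2 of 3 hold (need ≥2) → satisfied.
Under rule 12: Class-K Resident (rule 5)? yes; and Scheduled Enterprise (rule 13)? yes. So the taxpayer is a Relevant Filer.
Under rule 6: the taxpayer has made a valid election under the simplified scheme? yes; and the taxpayer keeps adequate books and records? yes. So the taxpayer is a Class-N Person.
Under rule 1: the taxpayer has not made a valid election under the simplified scheme? no; or the taxpayer is registered for indirect tax? yes. So the taxpayer is a Standard Filer.
Under rule 4: the taxpayer does not carry on a trade? no; or the taxpayer is connected with the counterparty? yes. So the taxpayer is an Approved Enterprise.
Under rule 7: not a Class-N Person (rule 6)? no; and Standard Filer (rule 1)? yes; and Approved Enterprise (rule 4)? yes. So the taxpayer is not an Assessable Taxpayer.
Under rule 9: not a Relevant Filer (rule 12)? no; or Assessable Taxpayer (rule 7)? no. So the taxpayer is not a Supervised Taxpayer.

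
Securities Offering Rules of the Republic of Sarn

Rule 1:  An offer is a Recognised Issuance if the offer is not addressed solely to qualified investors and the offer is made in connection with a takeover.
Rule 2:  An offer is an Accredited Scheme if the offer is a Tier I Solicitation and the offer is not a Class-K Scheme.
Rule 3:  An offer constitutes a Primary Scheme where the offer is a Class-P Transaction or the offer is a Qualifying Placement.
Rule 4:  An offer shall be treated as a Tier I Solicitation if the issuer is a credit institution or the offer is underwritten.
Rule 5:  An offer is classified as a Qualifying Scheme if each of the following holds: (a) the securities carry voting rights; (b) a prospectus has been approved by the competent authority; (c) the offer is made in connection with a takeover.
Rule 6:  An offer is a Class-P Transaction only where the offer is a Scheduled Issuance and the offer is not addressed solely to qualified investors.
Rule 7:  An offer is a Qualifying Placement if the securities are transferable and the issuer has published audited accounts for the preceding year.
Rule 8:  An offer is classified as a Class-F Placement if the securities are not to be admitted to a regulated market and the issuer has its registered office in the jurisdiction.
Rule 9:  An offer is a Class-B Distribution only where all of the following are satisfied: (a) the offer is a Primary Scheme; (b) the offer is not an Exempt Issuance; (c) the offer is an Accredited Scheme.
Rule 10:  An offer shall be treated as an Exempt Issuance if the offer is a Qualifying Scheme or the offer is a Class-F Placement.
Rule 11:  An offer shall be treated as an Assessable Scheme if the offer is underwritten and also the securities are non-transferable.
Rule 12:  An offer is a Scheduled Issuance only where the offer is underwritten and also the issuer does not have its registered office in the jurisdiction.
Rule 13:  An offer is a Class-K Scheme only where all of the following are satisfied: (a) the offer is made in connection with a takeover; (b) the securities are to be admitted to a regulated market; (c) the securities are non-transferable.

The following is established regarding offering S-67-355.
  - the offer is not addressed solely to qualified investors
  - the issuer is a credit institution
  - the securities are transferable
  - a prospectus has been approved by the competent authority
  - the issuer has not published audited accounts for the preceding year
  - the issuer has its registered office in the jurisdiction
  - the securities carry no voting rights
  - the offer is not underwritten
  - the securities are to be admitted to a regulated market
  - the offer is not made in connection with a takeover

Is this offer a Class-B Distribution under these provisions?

No

rule 12 — Scheduled Issuance: [the offer is underwritten? no] AND [the issuer does not have its registered office in the jurisdiction? no] → not satisfied.
rule 6 — Class-P Transaction: [Scheduled Issuance (rule 12)? no] AND [the offer is not addressed solely to qualified investors? yes] → not satisfied.
rule 7 — Qualifying Placement: [the securities are transferable? yes] AND [the issuer has published audited accounts for the preceding year? no] → not satisfied.
rule 3 — Primary Scheme: [Class-P Transaction (rule 6)? no] OR [Qualifying Placement (rule 7)? no] → not satisfied.
rule 5 — Qualifying Scheme: [the securities carry voting rights? no] AND [a prospectus has been approved by the competent authority? yes] AND [the offer is made in connection with a takeover? no] → not satisfied.
rule 8 — Class-F Placement: [the securities are not to be admitted to a regulated market? no] AND [the issuer has its registered office in the jurisdiction? yes] → not satisfied.
rule 10 — Exempt Issuance: [Qualifying Scheme (rule 5)? no] OR [Class-F Placement (rule 8)? no] → not satisfied.
rule 4 — Tier I Solicitation: [the issuer is a credit institution? yes] OR [the offer is underwritten? no] → satisfied.
rule 13 — Class-K Scheme: [the offer is made in connection with a takeover? no] AND [the securities are to be admitted to a regulated market? yes] AND [the securities are non-transferable? no] → not satisfied.
rule 2 — Accredited Scheme: [Tier I Solicitation (rule 4)? yes] AND [not a Class-K Scheme (rule 13)? yes] → satisfied.
rule 9 — Class-B Distribution: [Primary Scheme (rule 3)? no] AND [not an Exempt Issuance (rule 10)? yes] AND [Accredited Scheme (rule 2)? yes] → not satisfied.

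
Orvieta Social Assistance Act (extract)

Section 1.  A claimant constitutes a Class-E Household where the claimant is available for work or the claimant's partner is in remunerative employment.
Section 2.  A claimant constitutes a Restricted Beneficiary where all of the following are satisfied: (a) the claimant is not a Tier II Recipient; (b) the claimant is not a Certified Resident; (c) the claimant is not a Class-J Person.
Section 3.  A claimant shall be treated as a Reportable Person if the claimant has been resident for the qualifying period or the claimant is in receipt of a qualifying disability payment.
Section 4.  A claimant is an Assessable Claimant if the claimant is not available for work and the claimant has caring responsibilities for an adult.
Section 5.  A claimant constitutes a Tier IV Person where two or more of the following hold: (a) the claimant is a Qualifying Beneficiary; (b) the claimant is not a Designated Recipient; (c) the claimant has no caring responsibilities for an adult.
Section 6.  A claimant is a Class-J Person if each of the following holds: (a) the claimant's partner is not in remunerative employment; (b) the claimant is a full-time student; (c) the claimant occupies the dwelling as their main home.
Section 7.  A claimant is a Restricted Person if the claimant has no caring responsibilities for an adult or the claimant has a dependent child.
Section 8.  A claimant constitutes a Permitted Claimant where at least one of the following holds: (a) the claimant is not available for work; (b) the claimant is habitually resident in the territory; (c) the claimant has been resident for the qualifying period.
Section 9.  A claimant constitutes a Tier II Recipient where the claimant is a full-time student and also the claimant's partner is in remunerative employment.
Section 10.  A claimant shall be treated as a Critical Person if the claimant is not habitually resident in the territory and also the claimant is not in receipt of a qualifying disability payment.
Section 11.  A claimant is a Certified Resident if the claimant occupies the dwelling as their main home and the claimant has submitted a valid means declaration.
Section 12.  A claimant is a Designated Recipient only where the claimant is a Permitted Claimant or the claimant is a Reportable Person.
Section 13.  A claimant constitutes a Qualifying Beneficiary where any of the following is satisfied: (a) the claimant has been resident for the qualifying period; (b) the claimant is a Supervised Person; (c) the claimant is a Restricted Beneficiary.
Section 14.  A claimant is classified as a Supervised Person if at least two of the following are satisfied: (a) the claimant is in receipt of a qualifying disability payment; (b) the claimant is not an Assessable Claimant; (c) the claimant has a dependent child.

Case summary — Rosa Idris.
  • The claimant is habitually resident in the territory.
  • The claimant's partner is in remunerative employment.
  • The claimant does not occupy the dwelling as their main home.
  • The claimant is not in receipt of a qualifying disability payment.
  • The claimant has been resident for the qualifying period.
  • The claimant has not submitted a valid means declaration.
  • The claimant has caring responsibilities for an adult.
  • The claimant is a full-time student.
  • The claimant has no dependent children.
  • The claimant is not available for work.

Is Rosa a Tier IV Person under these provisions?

Under section 4: the claimant is not available for work? yes; and the claimant has caring responsibilities for an adult? yes. So the claimant is an Assessable Claimant.
Under section 14: the claimant is in receipt of a qualifying disability payment? no; not an Assessable Claimant (section 4)? no; the claimant has a dependent child? no — 0 of 3 hold (need ≥2) → not satisfied.
Under section 9: the claimant is a full-time student? yes; and the claimant's partner is in remunerative employment? yes. So the claimant is a Tier II Recipient.
Under section 11: the claimant occupies the dwelling as their main home? no; and the claimant has submitted a valid means declaration? no. So the claimant is not a Certified Resident.
Under section 6: the claimant's partner is not in remunerative employment? no; and the claimant is a full-time student? yes; and the claimant occupies the dwelling as their main home? no. So the claimant is not a Class-J Person.
Under section 2: not a Tier II Recipient (section 9)? no; and not a Certified Resident (section 11)? yes; and not a Class-J Person (section 6)? yes. So the claimant is not a Restricted Beneficiary.
Under section 13: the claimant has been resident for the qualifying period? yes; or Supervised Person (section 14)? no; or Restricted Beneficiary (section 2)? no. So the claimant is a Qualifying Beneficiary.
Under section 8: the claimant is not available for work? yes; or the claimant is habitually resident in the territory? yes; or the claimant has been resident for the qualifying period? yes. So the claimant is a Permitted Claimant.
Under section 3: the claimant has been resident for the qualifying period? yes; or the claimant is in receipt of a qualifying disability payment? no. So the claimant is a Reportable Person.
Under section 12: Permitted Claimant (section 8)? yes; or Reportable Person (section 3)? yes. So the claimant is a Designated Recipient.
Under section 5: Qualifying Beneficiary (section 13)? yes; not a Designated Recipient (section 12)? no; the claimant has no caring responsibilities for an adult? no — 1 of 3 hold (need ≥2) → not satisfied.

No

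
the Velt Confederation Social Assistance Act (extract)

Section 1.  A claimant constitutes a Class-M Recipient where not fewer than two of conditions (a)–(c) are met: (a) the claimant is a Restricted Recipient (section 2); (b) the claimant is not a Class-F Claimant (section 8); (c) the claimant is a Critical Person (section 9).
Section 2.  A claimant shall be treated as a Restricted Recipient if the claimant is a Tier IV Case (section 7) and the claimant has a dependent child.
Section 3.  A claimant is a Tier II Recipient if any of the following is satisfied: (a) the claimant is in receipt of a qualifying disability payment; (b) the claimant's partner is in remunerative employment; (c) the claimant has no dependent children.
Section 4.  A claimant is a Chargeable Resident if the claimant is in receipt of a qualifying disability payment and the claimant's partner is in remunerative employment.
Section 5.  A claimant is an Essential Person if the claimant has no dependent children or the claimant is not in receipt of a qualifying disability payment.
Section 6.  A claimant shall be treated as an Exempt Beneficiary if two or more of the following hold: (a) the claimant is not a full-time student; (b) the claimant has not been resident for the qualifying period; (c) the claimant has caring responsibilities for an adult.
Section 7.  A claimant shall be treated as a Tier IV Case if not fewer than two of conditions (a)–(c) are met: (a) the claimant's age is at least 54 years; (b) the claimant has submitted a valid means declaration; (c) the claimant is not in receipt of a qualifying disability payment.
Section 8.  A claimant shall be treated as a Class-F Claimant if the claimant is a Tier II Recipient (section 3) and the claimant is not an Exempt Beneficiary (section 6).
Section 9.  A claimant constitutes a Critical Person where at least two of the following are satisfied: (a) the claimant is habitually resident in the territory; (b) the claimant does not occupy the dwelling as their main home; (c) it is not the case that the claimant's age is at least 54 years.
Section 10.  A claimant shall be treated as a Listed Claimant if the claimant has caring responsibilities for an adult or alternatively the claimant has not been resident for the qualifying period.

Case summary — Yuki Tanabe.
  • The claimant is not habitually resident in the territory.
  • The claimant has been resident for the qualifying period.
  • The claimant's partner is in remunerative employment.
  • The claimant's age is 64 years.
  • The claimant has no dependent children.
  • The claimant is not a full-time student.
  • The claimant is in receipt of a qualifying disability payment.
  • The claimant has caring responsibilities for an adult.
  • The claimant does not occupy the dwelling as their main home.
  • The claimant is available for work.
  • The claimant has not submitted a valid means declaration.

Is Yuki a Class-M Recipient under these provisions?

No

Under section 7: claimant's age: 64 years ≥ 54 years? yes; the claimant has submitted a valid means declaration? no; the claimant is not in receipt of a qualifying disability payment? no — 1 of 3 hold (need ≥2) → not satisfied.
Under section 2: Tier IV Case (section 7)? no; and the claimant has a dependent child? no. So the claimant is not a Restricted Recipient.
Under section 3: the claimant is in receipt of a qualifying disability payment? yes; or the claimant's partner is in remunerative employment? yes; or the claimant has no dependent children? yes. So the claimant is a Tier II Recipient.
Under section 6: the claimant is not a full-time student? yes; the claimant has not been resident for the qualifying period? no; the claimant has caring responsibilities for an adult? yes — 2 of 3 hold (need ≥2) → satisfied.
Under section 8: Tier II Recipient (section 3)? yes; and not an Exempt Beneficiary (section 6)? no. So the claimant is not a Class-F Claimant.
Under section 9: the claimant is habitually resident in the territory? no; the claimant does not occupy the dwelling as their main home? yes; claimant's age: 64 years ≥ 54 years? yes, so negated condition no — 1 of 3 hold (need ≥2) → not satisfied.
Under section 1: Restricted Recipient (section 2)? no; not a Class-F Claimant (section 8)? yes; Critical Person (section 9)? no — 1 of 3 hold (need ≥2) → not satisfied.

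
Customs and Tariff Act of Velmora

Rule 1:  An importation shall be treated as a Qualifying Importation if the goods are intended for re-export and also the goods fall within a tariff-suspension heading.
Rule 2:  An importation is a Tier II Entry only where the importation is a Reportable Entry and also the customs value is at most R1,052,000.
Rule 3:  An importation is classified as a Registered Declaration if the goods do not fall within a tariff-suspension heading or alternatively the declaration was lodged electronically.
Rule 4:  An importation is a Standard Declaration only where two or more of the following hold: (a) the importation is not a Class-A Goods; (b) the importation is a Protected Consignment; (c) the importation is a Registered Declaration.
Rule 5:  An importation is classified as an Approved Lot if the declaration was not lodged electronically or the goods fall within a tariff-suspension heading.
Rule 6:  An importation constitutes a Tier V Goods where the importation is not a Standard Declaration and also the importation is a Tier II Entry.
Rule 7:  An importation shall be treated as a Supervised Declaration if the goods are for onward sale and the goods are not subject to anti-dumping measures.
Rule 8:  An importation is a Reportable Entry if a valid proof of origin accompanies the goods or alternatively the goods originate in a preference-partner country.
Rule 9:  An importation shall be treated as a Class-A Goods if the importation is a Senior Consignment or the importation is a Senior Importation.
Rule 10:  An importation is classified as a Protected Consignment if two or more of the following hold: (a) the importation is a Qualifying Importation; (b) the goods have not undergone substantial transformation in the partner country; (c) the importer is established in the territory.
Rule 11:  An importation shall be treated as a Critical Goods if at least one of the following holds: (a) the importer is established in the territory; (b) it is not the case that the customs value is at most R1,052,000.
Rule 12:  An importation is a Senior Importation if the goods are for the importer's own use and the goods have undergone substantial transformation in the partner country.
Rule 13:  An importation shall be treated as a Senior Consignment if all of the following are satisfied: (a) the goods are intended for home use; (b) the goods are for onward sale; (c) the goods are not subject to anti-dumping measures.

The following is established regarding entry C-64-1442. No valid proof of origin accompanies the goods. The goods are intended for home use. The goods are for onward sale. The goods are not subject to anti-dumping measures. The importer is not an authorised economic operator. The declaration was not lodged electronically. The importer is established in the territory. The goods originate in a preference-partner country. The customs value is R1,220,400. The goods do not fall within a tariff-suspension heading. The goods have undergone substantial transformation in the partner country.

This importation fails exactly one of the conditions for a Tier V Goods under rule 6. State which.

rule 13 — Senior Consignment: [the goods are intended for home use? yes] AND [the goods are for onward sale? yes] AND [the goods are not subject to anti-dumping measures? yes] → satisfied.
rule 12 — Senior Importation: [the goods are for the importer's own use? no] AND [the goods have undergone substantial transformation in the partner country? yes] → not satisfied.
rule 9 — Class-A Goods: [Senior Consignment (rule 13)? yes] OR [Senior Importation (rule 12)? no] → satisfied.
rule 1 — Qualifying Importation: [the goods are intended for re-export? no] AND [the goods fall within a tariff-suspension heading? no] → not satisfied.
rule 10 — Protected Consignment: Qualifying Importation (rule 1)? no; the goods have not undergone substantial transformation in the partner country? no; the importer is established in the territory? yes — 1 of 3 hold (need ≥2) → not satisfied.
rule 3 — Registered Declaration: [the goods do not fall within a tariff-suspension heading? yes] OR [the declaration was lodged electronically? no] → satisfied.
rule 4 — Standard Declaration: not a Class-A Goods (rule 9)? no; Protected Consignment (rule 10)? no; Registered Declaration (rule 3)? yes — 1 of 3 hold (need ≥2) → not satisfied.
rule 8 — Reportable Entry: [a valid proof of origin accompanies the goods? no] OR [the goods originate in a preference-partner country? yes] → satisfied.
rule 2 — Tier II Entry: [Reportable Entry (rule 8)? yes] AND [customs value: R1,220,400 ≤ R1,052,000? no] → not satisfied.
rule 6 — Tier V Goods: [not a Standard Declaration (rule 4)? yes] AND [Tier II Entry (rule 2)? no] → not satisfied.

Tier II Entry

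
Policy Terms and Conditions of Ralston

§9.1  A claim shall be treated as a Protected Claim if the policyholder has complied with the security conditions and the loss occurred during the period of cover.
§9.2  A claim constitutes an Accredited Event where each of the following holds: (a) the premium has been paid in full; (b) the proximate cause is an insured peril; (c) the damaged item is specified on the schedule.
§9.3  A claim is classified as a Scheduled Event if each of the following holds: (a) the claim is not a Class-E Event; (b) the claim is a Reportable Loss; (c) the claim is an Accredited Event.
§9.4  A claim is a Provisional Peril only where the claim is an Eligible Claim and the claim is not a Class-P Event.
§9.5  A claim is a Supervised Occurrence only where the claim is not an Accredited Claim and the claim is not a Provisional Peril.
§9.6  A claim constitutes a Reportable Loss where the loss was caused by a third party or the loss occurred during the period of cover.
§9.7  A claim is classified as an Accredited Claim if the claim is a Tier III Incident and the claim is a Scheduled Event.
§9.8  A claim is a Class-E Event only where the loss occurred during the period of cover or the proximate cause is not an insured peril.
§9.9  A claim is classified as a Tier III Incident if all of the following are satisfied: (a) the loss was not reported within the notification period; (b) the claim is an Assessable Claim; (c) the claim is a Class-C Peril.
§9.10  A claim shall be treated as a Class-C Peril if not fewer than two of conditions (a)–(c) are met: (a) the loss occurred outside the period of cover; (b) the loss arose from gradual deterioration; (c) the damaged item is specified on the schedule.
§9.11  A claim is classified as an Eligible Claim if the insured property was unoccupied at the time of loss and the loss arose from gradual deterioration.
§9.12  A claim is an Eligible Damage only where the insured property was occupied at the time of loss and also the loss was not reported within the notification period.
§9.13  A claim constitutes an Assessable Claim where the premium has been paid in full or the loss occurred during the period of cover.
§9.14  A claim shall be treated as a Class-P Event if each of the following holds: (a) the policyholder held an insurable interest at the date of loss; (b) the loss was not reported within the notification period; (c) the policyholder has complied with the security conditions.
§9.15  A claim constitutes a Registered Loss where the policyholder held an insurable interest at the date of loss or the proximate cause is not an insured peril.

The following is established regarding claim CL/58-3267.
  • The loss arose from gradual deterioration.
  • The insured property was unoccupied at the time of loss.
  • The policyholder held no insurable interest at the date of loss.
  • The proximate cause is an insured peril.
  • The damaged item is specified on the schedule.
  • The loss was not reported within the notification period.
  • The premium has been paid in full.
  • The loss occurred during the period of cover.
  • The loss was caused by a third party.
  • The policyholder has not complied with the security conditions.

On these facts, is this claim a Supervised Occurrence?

Under §9.13: the premium has been paid in full? yes; or the loss occurred during the period of cover? yes. So the claim is an Assessable Claim.
Under §9.10: the loss occurred outside the period of cover? no; the loss arose from gradual deterioration? yes; the damaged item is specified on the schedule? yes — 2 of 3 hold (need ≥2) → satisfied.
Under §9.9: the loss was not reported within the notification period? yes; and Assessable Claim (§9.13)? yes; and Class-C Peril (§9.10)? yes. So the claim is a Tier III Incident.
Under §9.8: the loss occurred during the period of cover? yes; or the proximate cause is not an insured peril? no. So the claim is a Class-E Event.
Under §9.6: the loss was caused by a third party? yes; or the loss occurred during the period of cover? yes. So the claim is a Reportable Loss.
Under §9.2: the premium has been paid in full? yes; and the proximate cause is an insured peril? yes; and the damaged item is specified on the schedule? yes. So the claim is an Accredited Event.
Under §9.3: not a Class-E Event (§9.8)? no; and Reportable Loss (§9.6)? yes; and Accredited Event (§9.2)? yes. So the claim is not a Scheduled Event.
Under §9.7: Tier III Incident (§9.9)? yes; and Scheduled Event (§9.3)? no. So the claim is not an Accredited Claim.
Under §9.11: the insured property was unoccupied at the time of loss? yes; and the loss arose from gradual deterioration? yes. So the claim is an Eligible Claim.
Under §9.14: the policyholder held an insurable interest at the date of loss? no; and the loss was not reported within the notification period? yes; and the policyholder has complied with the security conditions? no. So the claim is not a Class-P Event.
Under §9.4: Eligible Claim (§9.11)? yes; and not a Class-P Event (§9.14)? yes. So the claim is a Provisional Peril.
Under §9.5: not an Accredited Claim (§9.7)? yes; and not a Provisional Peril (§9.4)? no. So the claim is not a Supervised Occurrence.

No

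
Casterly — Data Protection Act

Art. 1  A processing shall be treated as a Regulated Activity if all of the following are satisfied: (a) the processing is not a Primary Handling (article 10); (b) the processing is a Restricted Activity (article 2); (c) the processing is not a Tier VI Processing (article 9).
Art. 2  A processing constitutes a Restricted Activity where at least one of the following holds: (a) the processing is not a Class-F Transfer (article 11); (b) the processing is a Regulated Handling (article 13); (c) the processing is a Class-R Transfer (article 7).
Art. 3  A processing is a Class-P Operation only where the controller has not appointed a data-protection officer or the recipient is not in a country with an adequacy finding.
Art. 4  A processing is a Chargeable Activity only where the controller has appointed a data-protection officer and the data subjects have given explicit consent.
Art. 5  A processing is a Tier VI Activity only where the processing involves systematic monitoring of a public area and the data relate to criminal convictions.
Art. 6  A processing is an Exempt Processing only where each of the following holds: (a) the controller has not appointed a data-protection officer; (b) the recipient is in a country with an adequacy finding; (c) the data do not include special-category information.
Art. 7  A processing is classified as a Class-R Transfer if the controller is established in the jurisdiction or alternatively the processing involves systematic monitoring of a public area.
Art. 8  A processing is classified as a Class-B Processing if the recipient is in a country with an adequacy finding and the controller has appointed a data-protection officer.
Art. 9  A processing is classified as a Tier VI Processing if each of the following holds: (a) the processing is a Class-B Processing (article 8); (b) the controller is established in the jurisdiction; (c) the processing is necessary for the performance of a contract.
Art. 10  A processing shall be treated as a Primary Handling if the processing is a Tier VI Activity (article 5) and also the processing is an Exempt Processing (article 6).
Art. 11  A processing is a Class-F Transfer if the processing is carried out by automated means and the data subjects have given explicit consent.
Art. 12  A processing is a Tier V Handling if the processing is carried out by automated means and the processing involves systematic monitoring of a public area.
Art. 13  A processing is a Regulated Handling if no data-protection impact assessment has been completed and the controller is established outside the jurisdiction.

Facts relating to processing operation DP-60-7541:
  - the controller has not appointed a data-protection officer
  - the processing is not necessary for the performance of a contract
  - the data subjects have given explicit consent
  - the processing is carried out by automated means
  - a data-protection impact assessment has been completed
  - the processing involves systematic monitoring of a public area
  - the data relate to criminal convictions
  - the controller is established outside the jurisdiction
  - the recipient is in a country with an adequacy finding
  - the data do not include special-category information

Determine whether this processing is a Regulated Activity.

article 5 — Tier VI Activity: [the processing involves systematic monitoring of a public area? yes] AND [the data relate to criminal convictions? yes] → satisfied.
article 6 — Exempt Processing: [the controller has not appointed a data-protection officer? yes] AND [the recipient is in a country with an adequacy finding? yes] AND [the data do not include special-category information? yes] → satisfied.
article 10 — Primary Handling: [Tier VI Activity (article 5)? yes] AND [Exempt Processing (article 6)? yes] → satisfied.
article 11 — Class-F Transfer: [the processing is carried out by automated means? yes] AND [the data subjects have given explicit consent? yes] → satisfied.
article 13 — Regulated Handling: [no data-protection impact assessment has been completed? no] AND [the controller is established outside the jurisdiction? yes] → not satisfied.
article 7 — Class-R Transfer: [the controller is established in the jurisdiction? no] OR [the processing involves systematic monitoring of a public area? yes] → satisfied.
article 2 — Restricted Activity: [not a Class-F Transfer (article 11)? no] OR [Regulated Handling (article 13)? no] OR [Class-R Transfer (article 7)? yes] → satisfied.
article 8 — Class-B Processing: [the recipient is in a country with an adequacy finding? yes] AND [the controller has appointed a data-protection officer? no] → not satisfied.
article 9 — Tier VI Processing: [Class-B Processing (article 8)? no] AND [the controller is established in the jurisdiction? no] AND [the processing is necessary for the performance of a contract? no] → not satisfied.
article 1 — Regulated Activity: [not a Primary Handling (article 10)? no] AND [Restricted Activity (article 2)? yes] AND [not a Tier VI Processing (article 9)? yes] → not satisfied.

No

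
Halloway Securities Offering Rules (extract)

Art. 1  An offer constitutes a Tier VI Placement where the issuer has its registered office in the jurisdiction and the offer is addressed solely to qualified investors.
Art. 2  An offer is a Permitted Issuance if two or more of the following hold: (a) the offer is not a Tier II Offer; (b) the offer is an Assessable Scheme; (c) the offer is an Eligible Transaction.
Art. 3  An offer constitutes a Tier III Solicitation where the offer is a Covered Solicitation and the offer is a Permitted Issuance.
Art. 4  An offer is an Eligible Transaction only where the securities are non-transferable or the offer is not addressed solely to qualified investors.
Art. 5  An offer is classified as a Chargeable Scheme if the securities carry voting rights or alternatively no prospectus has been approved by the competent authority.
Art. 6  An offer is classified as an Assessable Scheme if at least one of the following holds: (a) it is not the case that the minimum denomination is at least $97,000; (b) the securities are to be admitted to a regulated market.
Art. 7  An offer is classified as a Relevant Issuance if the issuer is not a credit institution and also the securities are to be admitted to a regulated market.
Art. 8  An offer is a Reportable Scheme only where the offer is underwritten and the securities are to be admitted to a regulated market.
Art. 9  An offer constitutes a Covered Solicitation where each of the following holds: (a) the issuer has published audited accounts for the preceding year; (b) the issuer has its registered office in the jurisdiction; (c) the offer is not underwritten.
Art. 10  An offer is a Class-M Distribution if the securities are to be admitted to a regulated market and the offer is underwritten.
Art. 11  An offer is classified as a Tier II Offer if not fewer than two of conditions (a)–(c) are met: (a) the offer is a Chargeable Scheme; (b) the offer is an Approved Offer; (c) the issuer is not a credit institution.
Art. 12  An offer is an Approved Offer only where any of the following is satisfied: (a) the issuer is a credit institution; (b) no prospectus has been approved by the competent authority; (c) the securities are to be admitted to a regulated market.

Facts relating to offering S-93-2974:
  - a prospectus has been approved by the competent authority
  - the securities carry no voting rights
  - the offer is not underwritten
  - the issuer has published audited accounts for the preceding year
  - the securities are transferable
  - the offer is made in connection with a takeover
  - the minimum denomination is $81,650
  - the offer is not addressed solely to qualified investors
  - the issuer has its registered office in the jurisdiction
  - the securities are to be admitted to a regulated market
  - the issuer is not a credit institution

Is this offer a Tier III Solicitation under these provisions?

Yes

Under article 9: the issuer has published audited accounts for the preceding year? yes; and the issuer has its registered office in the jurisdiction? yes; and the offer is not underwritten? yes. So the offer is a Covered Solicitation.
Under article 5: the securities carry voting rights? no; or no prospectus has been approved by the competent authority? no. So the offer is not a Chargeable Scheme.
Under article 12: the issuer is a credit institution? no; or no prospectus has been approved by the competent authority? no; or the securities are to be admitted to a regulated market? yes. So the offer is an Approved Offer.
Under article 11: Chargeable Scheme (article 5)? no; Approved Offer (article 12)? yes; the issuer is not a credit institution? yes — 2 of 3 hold (need ≥2) → satisfied.
Under article 6: minimum denomination: $81,650 ≥ $97,000? no, so negated condition yes; or the securities are to be admitted to a regulated market? yes. So the offer is an Assessable Scheme.
Under article 4: the securities are non-transferable? no; or the offer is not addressed solely to qualified investors? yes. So the offer is an Eligible Transaction.
Under article 2: not a Tier II Offer (article 11)? no; Assessable Scheme (article 6)? yes; Eligible Transaction (article 4)? yes — 2 of 3 hold (need ≥2) → satisfied.
Under article 3: Covered Solicitation (article 9)? yes; and Permitted Issuance (article 2)? yes. So the offer is a Tier III Solicitation.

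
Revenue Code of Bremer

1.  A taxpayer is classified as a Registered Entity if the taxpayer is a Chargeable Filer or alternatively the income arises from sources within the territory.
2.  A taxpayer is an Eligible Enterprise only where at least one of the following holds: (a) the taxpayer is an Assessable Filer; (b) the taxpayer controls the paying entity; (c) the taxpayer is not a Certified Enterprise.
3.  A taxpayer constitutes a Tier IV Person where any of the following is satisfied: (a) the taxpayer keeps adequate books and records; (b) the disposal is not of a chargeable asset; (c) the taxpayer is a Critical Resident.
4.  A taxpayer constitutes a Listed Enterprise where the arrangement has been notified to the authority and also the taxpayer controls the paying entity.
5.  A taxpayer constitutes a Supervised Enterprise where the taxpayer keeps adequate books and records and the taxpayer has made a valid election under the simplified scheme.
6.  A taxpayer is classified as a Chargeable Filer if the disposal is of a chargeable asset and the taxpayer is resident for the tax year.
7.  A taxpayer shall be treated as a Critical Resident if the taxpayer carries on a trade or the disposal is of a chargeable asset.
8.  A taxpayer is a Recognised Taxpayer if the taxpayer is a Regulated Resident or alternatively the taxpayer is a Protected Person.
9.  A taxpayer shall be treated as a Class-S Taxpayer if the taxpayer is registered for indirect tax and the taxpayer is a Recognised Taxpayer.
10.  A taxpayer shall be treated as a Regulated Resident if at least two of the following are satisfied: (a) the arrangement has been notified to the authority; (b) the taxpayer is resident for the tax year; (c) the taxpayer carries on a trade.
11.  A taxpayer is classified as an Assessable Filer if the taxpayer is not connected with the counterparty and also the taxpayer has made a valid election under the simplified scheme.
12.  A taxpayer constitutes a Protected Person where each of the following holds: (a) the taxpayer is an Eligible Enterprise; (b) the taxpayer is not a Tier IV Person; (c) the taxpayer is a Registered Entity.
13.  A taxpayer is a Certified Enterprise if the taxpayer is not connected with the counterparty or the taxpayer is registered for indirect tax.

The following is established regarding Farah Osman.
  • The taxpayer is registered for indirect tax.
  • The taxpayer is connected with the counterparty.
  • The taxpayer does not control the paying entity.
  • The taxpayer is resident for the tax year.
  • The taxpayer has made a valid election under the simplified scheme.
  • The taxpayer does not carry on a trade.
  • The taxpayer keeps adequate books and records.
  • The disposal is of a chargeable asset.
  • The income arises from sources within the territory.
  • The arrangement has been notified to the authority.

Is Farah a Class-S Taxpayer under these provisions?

Yes

Under paragraph 10: the arrangement has been notified to the authority? yes; the taxpayer is resident for the tax year? yes; the taxpayer carries on a trade? no — 2 of 3 hold (need ≥2) → satisfied.
Under paragraph 11: the taxpayer is not connected with the counterparty? no; and the taxpayer has made a valid election under the simplified scheme? yes. So the taxpayer is not an Assessable Filer.
Under paragraph 13: the taxpayer is not connected with the counterparty? no; or the taxpayer is registered for indirect tax? yes. So the taxpayer is a Certified Enterprise.
Under paragraph 2: Assessable Filer (paragraph 11)? no; or the taxpayer controls the paying entity? no; or not a Certified Enterprise (paragraph 13)? no. So the taxpayer is not an Eligible Enterprise.
Under paragraph 7: the taxpayer carries on a trade? no; or the disposal is of a chargeable asset? yes. So the taxpayer is a Critical Resident.
Under paragraph 3: the taxpayer keeps adequate books and records? yes; or the disposal is not of a chargeable asset? no; or Critical Resident (paragraph 7)? yes. So the taxpayer is a Tier IV Person.
Under paragraph 6: the disposal is of a chargeable asset? yes; and the taxpayer is resident for the tax year? yes. So the taxpayer is a Chargeable Filer.
Under paragraph 1: Chargeable Filer (paragraph 6)? yes; or the income arises from sources within the territory? yes. So the taxpayer is a Registered Entity.
Under paragraph 12: Eligible Enterprise (paragraph 2)? no; and not a Tier IV Person (paragraph 3)? no; and Registered Entity (paragraph 1)? yes. So the taxpayer is not a Protected Person.
Under paragraph 8: Regulated Resident (paragraph 10)? yes; or Protected Person (paragraph 12)? no. So the taxpayer is a Recognised Taxpayer.
Under paragraph 9: the taxpayer is registered for indirect tax? yes; and Recognised Taxpayer (paragraph 8)? yes. So the taxpayer is a Class-S Taxpayer.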